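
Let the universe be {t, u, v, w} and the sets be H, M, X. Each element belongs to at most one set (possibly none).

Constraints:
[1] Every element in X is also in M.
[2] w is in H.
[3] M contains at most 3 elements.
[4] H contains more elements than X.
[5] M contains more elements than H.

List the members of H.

H = {w}

From (2): w ∈ H.
Suppose t ∈ H: no assignment then satisfies all the clues, so t ∉ H.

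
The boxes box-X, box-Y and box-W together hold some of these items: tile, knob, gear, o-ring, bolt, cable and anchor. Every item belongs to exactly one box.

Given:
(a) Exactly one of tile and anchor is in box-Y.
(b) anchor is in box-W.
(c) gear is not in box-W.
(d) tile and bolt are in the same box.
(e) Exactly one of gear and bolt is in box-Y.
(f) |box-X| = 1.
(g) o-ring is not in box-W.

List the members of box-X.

box-X = {gear}

From (b): anchor ∈ box-W.
From (c): gear ∉ box-W.
From (g): o-ring ∉ box-W.
(a) (exactly one): tile ∈ box-Y.
(d): bolt matches tile: bolt ∉ box-X.
(d): bolt matches tile: bolt ∈ box-Y.
(e) (exactly one): gear ∉ box-Y.
Only one box left: gear ∈ box-X.
(f): box-X already has 1, so the rest are out.
Only one box left: o-ring ∈ box-Y.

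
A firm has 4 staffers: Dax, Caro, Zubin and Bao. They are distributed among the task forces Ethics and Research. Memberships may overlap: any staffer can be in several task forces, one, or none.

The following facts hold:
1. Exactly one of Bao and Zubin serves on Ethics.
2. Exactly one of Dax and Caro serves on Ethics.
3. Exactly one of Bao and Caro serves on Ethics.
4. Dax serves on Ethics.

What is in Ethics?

Ethics = {Bao, Dax}

From (4): Dax ∈ Ethics.
(2) (exactly one): Caro ∉ Ethics.
(3) (exactly one): Bao ∈ Ethics.
(1) (exactly one): Zubin ∉ Ethics.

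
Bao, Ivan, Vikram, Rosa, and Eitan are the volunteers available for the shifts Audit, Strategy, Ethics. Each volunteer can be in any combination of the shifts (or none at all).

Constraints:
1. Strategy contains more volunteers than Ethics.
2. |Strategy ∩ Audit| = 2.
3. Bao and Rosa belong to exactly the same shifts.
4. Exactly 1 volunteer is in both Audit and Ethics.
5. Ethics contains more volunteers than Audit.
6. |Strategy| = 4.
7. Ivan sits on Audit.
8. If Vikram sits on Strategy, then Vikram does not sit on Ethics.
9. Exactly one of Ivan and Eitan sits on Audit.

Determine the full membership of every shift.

Audit = {Ivan, Vikram}; Strategy = {Bao, Ivan, Rosa, Vikram}; Ethics = {Bao, Ivan, Rosa}

From (7): Ivan ∈ Audit.
(9) (exactly one): Eitan ∉ Audit.
Suppose Bao ∈ Audit: no assignment then satisfies all the clues, so Bao ∉ Audit.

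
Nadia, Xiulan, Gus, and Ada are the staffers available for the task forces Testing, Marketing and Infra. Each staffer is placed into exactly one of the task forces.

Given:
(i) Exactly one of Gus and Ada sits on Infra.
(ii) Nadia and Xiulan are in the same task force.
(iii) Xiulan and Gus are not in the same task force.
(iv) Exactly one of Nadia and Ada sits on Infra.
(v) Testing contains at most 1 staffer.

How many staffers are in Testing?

1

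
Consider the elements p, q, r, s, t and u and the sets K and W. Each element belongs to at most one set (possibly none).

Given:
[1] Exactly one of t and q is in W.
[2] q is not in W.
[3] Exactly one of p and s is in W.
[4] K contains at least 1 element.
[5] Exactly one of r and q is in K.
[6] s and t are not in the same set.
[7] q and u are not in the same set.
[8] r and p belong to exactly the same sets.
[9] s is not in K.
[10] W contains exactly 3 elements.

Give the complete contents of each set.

K = {q}; W = {p, r, t}

From (2): q ∉ W.
From (9): s ∉ K.
(1) (exactly one): t ∈ W.
(6): s ∉ W.
(3) (exactly one): p ∈ W.
(8): r matches p: r ∉ K.
(8): r matches p: r ∈ W.
(10): W already has 3, so the rest are out.
(5) (exactly one): q ∈ K.
(7): u ∉ K.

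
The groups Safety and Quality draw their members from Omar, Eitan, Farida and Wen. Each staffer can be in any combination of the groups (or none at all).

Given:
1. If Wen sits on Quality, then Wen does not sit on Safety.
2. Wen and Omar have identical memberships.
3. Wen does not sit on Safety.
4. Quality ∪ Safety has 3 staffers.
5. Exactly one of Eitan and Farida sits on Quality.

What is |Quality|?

3

From (3): Wen ∉ Safety.
(2): Omar matches Wen: Omar ∉ Safety.
Suppose Omar ∉ Quality: no assignment then satisfies all the clues, so Omar ∈ Quality.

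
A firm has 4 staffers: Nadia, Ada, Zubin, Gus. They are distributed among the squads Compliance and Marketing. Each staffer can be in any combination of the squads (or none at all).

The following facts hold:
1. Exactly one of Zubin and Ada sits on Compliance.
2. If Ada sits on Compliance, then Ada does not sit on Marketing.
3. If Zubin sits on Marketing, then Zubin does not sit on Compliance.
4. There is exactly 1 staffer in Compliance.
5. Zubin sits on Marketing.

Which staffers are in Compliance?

From (5): Zubin ∈ Marketing.
(3): Zubin ∉ Compliance.
(1) (exactly one): Ada ∈ Compliance.
(2): Ada ∉ Marketing.
(4): Compliance already has 1, so the rest are out.

Compliance = {Ada}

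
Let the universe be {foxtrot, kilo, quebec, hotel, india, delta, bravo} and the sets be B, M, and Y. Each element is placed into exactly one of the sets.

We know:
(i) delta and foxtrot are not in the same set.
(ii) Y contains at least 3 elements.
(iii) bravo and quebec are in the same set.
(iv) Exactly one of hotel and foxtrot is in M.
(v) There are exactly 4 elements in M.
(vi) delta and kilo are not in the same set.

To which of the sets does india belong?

india: Y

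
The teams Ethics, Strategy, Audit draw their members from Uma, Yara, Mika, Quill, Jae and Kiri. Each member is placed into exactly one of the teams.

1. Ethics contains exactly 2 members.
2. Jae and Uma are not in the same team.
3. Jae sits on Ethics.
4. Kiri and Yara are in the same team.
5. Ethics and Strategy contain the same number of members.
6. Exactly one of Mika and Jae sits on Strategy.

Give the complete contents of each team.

Ethics = {Jae, Quill}; Strategy = {Mika, Uma}; Audit = {Kiri, Yara}

From (3): Jae ∈ Ethics.
(2): Uma ∉ Ethics.
(6) (exactly one): Mika ∈ Strategy.
Suppose Uma ∉ Strategy: no assignment then satisfies all the clues, so Uma ∈ Strategy.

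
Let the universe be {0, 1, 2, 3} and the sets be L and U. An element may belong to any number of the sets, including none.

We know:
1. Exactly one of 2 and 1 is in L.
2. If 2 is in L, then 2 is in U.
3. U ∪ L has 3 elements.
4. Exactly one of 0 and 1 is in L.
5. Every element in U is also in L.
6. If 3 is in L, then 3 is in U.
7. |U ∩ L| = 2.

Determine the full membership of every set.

L = {0, 2, 3}; U = {2, 3}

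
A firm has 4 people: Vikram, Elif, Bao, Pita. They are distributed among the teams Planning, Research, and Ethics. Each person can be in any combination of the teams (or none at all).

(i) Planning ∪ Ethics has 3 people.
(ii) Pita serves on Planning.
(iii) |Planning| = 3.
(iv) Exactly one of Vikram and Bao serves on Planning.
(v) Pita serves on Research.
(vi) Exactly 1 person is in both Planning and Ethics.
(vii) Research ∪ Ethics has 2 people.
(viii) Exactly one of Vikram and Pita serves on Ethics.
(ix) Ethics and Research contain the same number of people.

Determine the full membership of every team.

Planning = {Elif, Pita, Vikram}; Research = {Pita}; Ethics = {Vikram}

From (ii): Pita ∈ Planning.
From (v): Pita ∈ Research.
Suppose Vikram ∉ Planning: no assignment then satisfies all the clues, so Vikram ∈ Planning.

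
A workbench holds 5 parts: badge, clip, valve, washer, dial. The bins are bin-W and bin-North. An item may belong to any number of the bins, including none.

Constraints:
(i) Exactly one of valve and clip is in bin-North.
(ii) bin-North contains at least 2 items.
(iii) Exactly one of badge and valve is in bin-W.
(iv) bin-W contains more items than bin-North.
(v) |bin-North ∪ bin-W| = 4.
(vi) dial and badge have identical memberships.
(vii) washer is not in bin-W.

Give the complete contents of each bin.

bin-W = {badge, clip, dial}; bin-North = {clip, washer}

From (vii): washer ∉ bin-W.
Suppose badge ∉ bin-W: no assignment then satisfies all the clues, so badge ∈ bin-W.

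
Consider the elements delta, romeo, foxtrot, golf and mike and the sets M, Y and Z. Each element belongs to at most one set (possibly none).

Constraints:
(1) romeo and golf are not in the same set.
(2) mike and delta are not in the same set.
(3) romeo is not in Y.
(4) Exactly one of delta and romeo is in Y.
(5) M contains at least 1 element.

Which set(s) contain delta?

From (3): romeo ∉ Y.
(4) (exactly one): delta ∈ Y.
(2): mike ∉ Y.

delta: Y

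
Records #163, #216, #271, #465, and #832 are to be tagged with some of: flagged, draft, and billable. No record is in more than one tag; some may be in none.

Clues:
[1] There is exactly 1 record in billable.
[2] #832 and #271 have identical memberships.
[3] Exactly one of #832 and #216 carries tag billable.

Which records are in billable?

billable = {#216}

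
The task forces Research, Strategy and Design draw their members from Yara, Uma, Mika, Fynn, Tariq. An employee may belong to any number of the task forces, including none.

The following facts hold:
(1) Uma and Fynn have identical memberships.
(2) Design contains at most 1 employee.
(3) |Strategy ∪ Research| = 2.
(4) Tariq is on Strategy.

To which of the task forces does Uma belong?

Uma: none

From (4): Tariq ∈ Strategy.
Suppose Uma ∈ Research: no assignment then satisfies all the clues, so Uma ∉ Research.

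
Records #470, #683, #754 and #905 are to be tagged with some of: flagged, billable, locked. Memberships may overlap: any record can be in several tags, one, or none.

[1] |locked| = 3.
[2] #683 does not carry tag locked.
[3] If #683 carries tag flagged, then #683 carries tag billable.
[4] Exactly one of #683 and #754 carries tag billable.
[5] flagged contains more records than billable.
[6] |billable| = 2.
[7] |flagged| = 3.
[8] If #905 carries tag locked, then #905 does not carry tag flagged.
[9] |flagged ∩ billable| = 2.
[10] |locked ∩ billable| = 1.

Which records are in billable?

billable = {#470, #683}

From (2): #683 ∉ locked.
(1): only 3 candidates remain for locked, so all are in.
(8): #905 ∉ flagged.
(7): only 3 candidates remain for flagged, so all are in.
(3): #683 ∈ billable.
(4) (exactly one): #754 ∉ billable.
Suppose #470 ∉ billable: no assignment then satisfies all the clues, so #470 ∈ billable.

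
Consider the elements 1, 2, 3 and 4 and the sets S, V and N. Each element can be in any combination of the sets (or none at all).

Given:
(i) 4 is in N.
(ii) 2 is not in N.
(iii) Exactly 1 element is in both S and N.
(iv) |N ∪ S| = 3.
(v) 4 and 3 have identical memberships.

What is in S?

S = {1}

From (i): 4 ∈ N.
From (ii): 2 ∉ N.
(v): 3 matches 4: 3 ∈ N.
Suppose 1 ∉ S: no assignment then satisfies all the clues, so 1 ∈ S.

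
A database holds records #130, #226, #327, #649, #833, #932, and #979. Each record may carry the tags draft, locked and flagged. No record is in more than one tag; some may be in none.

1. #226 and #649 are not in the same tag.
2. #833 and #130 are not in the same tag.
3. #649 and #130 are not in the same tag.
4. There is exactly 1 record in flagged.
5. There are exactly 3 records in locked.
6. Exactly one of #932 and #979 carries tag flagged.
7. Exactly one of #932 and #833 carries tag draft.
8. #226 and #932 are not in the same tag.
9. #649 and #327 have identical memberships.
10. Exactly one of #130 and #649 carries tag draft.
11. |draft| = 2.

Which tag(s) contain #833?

#833: locked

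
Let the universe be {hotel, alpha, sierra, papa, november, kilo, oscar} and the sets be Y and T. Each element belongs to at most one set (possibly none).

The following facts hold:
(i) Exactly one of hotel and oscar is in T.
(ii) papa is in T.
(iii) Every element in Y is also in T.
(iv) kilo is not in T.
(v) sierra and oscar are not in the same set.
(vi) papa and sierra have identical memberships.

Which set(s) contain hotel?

From (ii): papa ∈ T.
From (iv): kilo ∉ T.
(iii) contrapositive: kilo ∉ Y.
(vi): sierra matches papa: sierra ∉ Y.
(vi): sierra matches papa: sierra ∈ T.
(v): oscar ∉ T.
(i) (exactly one): hotel ∈ T.
(iii) contrapositive: oscar ∉ Y.

hotel: T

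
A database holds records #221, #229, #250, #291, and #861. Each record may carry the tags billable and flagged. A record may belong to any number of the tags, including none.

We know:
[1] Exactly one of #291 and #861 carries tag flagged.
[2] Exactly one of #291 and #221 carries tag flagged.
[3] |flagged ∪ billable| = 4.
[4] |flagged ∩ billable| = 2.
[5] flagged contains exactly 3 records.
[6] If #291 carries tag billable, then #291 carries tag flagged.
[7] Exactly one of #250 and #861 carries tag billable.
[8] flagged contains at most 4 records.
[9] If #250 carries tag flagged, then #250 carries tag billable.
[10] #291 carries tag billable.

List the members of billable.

billable = {#221, #250, #291}

From (10): #291 ∈ billable.
(6): #291 ∈ flagged.
(1) (exactly one): #861 ∉ flagged.
(2) (exactly one): #221 ∉ flagged.
(5): only 3 candidates remain for flagged, so all are in.
(9): #250 ∈ billable.
(7) (exactly one): #861 ∉ billable.
Suppose #221 ∉ billable: no assignment then satisfies all the clues, so #221 ∈ billable.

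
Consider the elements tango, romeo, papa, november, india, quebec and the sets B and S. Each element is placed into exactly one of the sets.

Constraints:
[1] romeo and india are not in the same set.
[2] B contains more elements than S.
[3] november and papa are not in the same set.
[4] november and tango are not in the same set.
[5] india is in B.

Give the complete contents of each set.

From (5): india ∈ B.
(1): romeo ∉ B.
Only one set left: romeo ∈ S.
Suppose tango ∉ B: no assignment then satisfies all the clues, so tango ∈ B.

B = {india, papa, quebec, tango}; S = {november, romeo}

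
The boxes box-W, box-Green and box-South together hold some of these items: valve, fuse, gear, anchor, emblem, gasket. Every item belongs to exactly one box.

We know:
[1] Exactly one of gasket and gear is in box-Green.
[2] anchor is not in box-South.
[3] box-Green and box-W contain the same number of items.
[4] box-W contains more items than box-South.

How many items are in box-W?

3

From (2): anchor ∉ box-South.
Suppose valve ∈ box-South: no assignment then satisfies all the clues, so valve ∉ box-South.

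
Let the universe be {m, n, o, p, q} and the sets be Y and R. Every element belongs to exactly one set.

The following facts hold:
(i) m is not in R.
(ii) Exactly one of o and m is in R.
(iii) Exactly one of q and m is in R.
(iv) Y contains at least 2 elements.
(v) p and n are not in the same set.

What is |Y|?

2

From (i): m ∉ R.
(ii) (exactly one): o ∈ R.
(iii) (exactly one): q ∈ R.
Only one set left: m ∈ Y.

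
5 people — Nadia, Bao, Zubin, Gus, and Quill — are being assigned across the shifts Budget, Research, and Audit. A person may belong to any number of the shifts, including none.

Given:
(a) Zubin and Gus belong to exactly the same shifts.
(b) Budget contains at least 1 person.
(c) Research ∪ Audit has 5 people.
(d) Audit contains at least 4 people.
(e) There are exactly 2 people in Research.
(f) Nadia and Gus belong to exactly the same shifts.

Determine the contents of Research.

Research = {Bao, Quill}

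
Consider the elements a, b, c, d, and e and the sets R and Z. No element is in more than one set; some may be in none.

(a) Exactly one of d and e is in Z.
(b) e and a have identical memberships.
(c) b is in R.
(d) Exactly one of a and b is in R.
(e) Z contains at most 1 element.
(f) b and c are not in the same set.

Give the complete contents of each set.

From (c): b ∈ R.
(d) (exactly one): a ∉ R.
(f): c ∉ R.
(b): e matches a: e ∉ R.
Suppose a ∈ Z: no assignment then satisfies all the clues, so a ∉ Z.

R = {b}; Z = {d}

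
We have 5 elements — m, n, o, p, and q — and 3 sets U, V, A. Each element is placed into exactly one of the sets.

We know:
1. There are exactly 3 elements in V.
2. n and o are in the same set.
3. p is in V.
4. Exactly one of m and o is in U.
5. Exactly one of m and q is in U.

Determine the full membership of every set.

U = {m}; V = {n, o, p}; A = {q}

From (3): p ∈ V.
Suppose m ∉ U: no assignment then satisfies all the clues, so m ∈ U.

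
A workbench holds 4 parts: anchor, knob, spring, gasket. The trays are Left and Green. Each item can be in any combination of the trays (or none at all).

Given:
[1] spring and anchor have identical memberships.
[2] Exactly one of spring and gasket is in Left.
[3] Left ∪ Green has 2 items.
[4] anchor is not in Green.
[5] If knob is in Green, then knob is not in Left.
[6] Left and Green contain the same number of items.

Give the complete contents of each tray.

From (4): anchor ∉ Green.
(1): spring matches anchor: spring ∉ Green.
Suppose anchor ∈ Left: no assignment then satisfies all the clues, so anchor ∉ Left.

Left = {gasket}; Green = {knob}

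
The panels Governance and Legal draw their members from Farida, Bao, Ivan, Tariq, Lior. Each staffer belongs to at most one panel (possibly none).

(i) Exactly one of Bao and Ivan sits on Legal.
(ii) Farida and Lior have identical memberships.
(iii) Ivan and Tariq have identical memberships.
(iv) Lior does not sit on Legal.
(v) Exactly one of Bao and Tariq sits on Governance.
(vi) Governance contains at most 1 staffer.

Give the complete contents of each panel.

Governance = {Bao}; Legal = {Ivan, Tariq}

From (iv): Lior ∉ Legal.
(ii): Farida matches Lior: Farida ∉ Legal.
Suppose Farida ∈ Governance: no assignment then satisfies all the clues, so Farida ∉ Governance.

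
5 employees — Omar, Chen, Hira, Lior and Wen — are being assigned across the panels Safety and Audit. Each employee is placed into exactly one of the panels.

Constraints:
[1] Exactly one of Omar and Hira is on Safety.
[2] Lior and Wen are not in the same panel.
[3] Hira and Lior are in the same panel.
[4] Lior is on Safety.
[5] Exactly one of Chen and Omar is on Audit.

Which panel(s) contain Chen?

From (4): Lior ∈ Safety.
(2): Wen ∉ Safety.
(3): Hira matches Lior: Hira ∈ Safety.
Only one panel left: Wen ∈ Audit.
(1) (exactly one): Omar ∉ Safety.
Only one panel left: Omar ∈ Audit.
(5) (exactly one): Chen ∉ Audit.
Only one panel left: Chen ∈ Safety.

Chen: Safety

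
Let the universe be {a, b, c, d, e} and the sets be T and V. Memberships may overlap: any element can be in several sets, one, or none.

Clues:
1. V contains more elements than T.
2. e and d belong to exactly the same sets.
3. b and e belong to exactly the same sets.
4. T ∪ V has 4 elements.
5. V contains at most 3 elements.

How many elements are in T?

1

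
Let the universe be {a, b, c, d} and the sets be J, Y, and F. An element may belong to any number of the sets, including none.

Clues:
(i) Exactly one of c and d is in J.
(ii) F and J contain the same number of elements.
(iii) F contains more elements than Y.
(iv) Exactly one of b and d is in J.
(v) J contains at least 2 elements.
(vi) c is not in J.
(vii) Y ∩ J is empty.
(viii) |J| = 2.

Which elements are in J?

From (vi): c ∉ J.
(i) (exactly one): d ∈ J.
(iv) (exactly one): b ∉ J.
(v): only 2 candidates remain for J, so all are in.
(vii) (disjoint): a ∉ Y.
(vii) (disjoint): d ∉ Y.

J = {a, d}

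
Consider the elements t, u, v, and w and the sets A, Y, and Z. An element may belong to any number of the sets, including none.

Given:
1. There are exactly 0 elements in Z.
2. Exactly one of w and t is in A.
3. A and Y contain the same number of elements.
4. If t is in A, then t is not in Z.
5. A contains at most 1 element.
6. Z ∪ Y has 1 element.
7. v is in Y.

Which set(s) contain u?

u: none

From (7): v ∈ Y.
(1): Z already has 0, so the rest are out.
Suppose u ∈ A: no assignment then satisfies all the clues, so u ∉ A.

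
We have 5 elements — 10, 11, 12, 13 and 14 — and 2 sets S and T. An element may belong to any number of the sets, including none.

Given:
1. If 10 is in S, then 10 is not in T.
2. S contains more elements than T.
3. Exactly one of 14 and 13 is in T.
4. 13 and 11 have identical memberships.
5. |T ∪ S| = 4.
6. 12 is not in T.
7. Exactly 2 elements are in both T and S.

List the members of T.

T = {11, 13}

From (6): 12 ∉ T.
Suppose 10 ∈ T: no assignment then satisfies all the clues, so 10 ∉ T.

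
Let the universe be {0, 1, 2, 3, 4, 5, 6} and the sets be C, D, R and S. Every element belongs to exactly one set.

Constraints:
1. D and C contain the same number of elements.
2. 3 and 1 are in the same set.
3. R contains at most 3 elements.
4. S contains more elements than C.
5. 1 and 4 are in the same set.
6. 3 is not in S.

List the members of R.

R = {1, 3, 4}

From (6): 3 ∉ S.
(2): 1 matches 3: 1 ∉ S.
(5): 4 matches 1: 4 ∉ S.
Suppose 0 ∈ R: no assignment then satisfies all the clues, so 0 ∉ R.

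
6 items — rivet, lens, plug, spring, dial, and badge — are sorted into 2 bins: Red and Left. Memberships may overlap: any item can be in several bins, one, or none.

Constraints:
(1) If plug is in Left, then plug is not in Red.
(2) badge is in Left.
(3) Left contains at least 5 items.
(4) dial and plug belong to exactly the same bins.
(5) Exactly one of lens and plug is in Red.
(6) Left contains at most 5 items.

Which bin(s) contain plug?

plug: Left

From (2): badge ∈ Left.
Suppose plug ∈ Red: no assignment then satisfies all the clues, so plug ∉ Red.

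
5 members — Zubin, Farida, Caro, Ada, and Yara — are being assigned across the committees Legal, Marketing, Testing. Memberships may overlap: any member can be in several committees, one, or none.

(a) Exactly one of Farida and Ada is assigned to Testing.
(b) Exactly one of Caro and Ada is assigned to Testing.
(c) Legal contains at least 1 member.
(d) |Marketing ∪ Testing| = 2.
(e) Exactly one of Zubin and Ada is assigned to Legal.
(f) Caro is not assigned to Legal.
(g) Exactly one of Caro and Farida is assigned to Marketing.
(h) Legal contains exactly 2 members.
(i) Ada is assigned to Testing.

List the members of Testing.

From (f): Caro ∉ Legal.
From (i): Ada ∈ Testing.
(a) (exactly one): Farida ∉ Testing.
(b) (exactly one): Caro ∉ Testing.
Suppose Zubin ∈ Testing: no assignment then satisfies all the clues, so Zubin ∉ Testing.

Testing = {Ada}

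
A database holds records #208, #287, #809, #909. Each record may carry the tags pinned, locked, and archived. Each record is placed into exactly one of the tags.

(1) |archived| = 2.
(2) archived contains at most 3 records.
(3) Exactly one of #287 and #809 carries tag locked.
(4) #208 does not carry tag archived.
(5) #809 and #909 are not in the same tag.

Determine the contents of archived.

archived = {#287, #909}

From (4): #208 ∉ archived.
Suppose #287 ∉ archived: no assignment then satisfies all the clues, so #287 ∈ archived.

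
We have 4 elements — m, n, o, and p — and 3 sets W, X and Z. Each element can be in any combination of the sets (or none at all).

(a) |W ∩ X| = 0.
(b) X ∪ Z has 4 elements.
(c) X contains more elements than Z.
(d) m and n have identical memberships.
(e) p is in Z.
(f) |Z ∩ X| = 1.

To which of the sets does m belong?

m: X

From (e): p ∈ Z.
Suppose m ∈ W: no assignment then satisfies all the clues, so m ∉ W.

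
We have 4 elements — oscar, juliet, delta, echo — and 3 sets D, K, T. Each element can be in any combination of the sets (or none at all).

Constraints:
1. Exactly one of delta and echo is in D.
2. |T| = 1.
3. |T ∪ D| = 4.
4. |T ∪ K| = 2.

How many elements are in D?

3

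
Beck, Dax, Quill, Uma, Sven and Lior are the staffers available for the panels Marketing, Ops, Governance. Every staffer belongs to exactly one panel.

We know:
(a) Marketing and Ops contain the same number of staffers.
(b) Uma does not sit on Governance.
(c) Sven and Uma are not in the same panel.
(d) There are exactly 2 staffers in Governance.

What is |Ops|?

2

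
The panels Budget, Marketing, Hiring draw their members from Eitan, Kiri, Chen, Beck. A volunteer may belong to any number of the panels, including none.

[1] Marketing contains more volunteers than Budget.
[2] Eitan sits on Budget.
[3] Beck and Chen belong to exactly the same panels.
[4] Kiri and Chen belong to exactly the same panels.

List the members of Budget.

From (2): Eitan ∈ Budget.
Suppose Kiri ∈ Budget: no assignment then satisfies all the clues, so Kiri ∉ Budget.

Budget = {Eitan}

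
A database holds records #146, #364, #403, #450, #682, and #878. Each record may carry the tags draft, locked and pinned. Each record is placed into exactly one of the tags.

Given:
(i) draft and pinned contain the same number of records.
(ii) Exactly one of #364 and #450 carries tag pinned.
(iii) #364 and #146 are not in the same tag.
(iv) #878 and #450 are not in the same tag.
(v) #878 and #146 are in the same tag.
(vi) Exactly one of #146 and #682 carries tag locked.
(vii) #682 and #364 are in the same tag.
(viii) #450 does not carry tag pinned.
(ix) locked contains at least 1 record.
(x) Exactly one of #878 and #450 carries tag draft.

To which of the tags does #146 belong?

#146: locked

From (viii): #450 ∉ pinned.
(ii) (exactly one): #364 ∈ pinned.
(iii): #146 ∉ pinned.
(v): #878 matches #146: #878 ∉ pinned.
(vii): #682 matches #364: #682 ∉ draft.
(vii): #682 matches #364: #682 ∉ locked.
(vii): #682 matches #364: #682 ∈ pinned.
(vi) (exactly one): #146 ∈ locked.
(v): #878 matches #146: #878 ∉ draft.
(v): #878 matches #146: #878 ∈ locked.
(x) (exactly one): #450 ∈ draft.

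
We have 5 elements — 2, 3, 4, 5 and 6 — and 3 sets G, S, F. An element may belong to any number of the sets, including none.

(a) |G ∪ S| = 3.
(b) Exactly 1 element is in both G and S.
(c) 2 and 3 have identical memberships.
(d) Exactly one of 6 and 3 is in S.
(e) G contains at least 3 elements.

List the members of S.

S = {6}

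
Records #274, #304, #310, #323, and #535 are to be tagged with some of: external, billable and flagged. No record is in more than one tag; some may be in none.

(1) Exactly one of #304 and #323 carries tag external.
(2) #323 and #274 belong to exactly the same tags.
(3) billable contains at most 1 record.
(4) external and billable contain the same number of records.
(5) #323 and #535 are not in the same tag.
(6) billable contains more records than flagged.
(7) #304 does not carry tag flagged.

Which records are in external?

external = {#304}

From (7): #304 ∉ flagged.
Suppose #274 ∈ external: no assignment then satisfies all the clues, so #274 ∉ external.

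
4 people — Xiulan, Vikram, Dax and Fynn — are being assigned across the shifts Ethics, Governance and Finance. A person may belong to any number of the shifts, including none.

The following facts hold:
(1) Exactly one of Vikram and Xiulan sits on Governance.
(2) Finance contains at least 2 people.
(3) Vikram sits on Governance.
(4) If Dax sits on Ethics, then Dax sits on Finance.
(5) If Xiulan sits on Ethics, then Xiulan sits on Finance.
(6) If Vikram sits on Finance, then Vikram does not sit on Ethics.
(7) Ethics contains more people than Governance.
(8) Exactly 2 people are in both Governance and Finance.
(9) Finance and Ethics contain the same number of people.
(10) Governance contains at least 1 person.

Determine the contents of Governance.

Governance = {Dax, Vikram}

From (3): Vikram ∈ Governance.
(1) (exactly one): Xiulan ∉ Governance.
Suppose Dax ∉ Governance: no assignment then satisfies all the clues, so Dax ∈ Governance.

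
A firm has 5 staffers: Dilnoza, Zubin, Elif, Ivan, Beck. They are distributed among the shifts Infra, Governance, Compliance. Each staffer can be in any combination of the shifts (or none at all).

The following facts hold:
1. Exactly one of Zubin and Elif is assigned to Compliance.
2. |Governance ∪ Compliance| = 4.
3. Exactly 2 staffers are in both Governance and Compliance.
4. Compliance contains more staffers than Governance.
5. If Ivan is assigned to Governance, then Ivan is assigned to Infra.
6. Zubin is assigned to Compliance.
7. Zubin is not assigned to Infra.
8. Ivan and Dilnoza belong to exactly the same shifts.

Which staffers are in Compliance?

Compliance = {Beck, Dilnoza, Ivan, Zubin}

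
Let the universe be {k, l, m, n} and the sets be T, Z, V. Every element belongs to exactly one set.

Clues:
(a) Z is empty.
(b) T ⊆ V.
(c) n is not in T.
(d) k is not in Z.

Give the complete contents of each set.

T = {}; Z = {}; V = {k, l, m, n}

From (c): n ∉ T.
From (d): k ∉ Z.
(a): Z already has 0, so the rest are out.
Only one set left: n ∈ V.
Suppose k ∈ T: no assignment then satisfies all the clues, so k ∉ T.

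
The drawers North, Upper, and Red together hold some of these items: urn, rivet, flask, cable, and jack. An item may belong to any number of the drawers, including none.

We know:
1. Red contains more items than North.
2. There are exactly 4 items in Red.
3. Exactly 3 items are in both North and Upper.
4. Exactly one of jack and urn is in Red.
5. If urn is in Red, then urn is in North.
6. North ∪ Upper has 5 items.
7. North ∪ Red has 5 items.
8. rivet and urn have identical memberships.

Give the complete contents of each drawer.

North = {jack, rivet, urn}; Upper = {cable, flask, jack, rivet, urn}; Red = {cable, flask, rivet, urn}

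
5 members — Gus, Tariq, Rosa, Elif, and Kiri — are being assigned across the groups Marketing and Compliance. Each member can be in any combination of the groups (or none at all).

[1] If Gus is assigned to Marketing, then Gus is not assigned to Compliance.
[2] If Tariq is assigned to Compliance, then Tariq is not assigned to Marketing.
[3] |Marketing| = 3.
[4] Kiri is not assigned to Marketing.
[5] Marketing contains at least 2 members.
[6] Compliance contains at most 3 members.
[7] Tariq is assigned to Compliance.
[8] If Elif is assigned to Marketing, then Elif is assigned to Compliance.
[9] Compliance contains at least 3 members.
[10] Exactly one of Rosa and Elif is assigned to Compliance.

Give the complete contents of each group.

From (4): Kiri ∉ Marketing.
From (7): Tariq ∈ Compliance.
(2): Tariq ∉ Marketing.
(3): only 3 candidates remain for Marketing, so all are in.
(8): Elif ∈ Compliance.
(10) (exactly one): Rosa ∉ Compliance.
(1): Gus ∉ Compliance.
(9): only 3 candidates remain for Compliance, so all are in.

Marketing = {Elif, Gus, Rosa}; Compliance = {Elif, Kiri, Tariq}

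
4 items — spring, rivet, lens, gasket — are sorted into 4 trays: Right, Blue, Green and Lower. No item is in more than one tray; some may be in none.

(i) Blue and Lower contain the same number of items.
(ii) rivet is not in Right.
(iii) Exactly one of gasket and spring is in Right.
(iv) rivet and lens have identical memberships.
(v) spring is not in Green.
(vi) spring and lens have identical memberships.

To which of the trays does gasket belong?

gasket: Right

From (ii): rivet ∉ Right.
From (v): spring ∉ Green.
(iv): lens matches rivet: lens ∉ Right.
(vi): spring matches lens: spring ∉ Right.
(vi): lens matches spring: lens ∉ Green.
(iii) (exactly one): gasket ∈ Right.
(iv): rivet matches lens: rivet ∉ Green.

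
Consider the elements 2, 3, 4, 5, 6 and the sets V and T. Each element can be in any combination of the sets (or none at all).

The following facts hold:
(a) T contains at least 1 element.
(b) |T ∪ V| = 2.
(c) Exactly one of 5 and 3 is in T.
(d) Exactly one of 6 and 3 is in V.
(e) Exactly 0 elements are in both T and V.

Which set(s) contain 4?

4: none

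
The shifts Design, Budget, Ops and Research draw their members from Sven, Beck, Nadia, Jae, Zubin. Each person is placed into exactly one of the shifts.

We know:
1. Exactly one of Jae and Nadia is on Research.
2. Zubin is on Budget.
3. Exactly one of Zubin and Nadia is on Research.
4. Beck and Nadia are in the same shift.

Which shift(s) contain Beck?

Beck: Research

From (2): Zubin ∈ Budget.
(3) (exactly one): Nadia ∈ Research.
(4): Beck matches Nadia: Beck ∉ Design.
(4): Beck matches Nadia: Beck ∉ Budget.
(4): Beck matches Nadia: Beck ∉ Ops.
(4): Beck matches Nadia: Beck ∈ Research.
(1) (exactly one): Jae ∉ Research.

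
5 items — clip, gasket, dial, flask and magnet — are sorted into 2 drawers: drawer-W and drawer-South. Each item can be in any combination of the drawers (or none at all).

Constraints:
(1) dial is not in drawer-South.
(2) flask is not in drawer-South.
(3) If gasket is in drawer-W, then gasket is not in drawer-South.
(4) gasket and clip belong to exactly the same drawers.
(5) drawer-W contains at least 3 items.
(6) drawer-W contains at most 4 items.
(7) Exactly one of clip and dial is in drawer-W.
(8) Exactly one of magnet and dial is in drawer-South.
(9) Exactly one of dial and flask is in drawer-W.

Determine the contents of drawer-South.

drawer-South = {magnet}

From (1): dial ∉ drawer-South.
From (2): flask ∉ drawer-South.
(8) (exactly one): magnet ∈ drawer-South.
Suppose clip ∈ drawer-South: no assignment then satisfies all the clues, so clip ∉ drawer-South.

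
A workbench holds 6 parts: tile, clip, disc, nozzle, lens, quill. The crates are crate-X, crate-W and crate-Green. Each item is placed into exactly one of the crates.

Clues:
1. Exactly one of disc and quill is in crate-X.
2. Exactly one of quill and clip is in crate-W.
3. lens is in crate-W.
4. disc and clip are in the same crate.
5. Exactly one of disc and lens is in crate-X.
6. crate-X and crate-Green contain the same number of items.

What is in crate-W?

crate-W = {lens, quill}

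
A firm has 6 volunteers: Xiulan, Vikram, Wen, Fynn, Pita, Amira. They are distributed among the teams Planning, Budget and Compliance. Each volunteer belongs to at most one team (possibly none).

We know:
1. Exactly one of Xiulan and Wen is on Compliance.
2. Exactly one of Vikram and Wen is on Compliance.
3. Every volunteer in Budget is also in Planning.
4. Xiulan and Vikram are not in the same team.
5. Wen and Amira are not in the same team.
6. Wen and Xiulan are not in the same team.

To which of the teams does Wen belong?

Wen: Compliance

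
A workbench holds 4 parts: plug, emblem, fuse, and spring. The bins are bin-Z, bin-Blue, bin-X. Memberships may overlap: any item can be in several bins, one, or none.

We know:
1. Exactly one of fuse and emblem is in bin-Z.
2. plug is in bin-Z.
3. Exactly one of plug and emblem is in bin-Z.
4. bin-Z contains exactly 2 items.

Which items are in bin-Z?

From (2): plug ∈ bin-Z.
(3) (exactly one): emblem ∉ bin-Z.
(1) (exactly one): fuse ∈ bin-Z.
(4): bin-Z already has 2, so the rest are out.

bin-Z = {fuse, plug}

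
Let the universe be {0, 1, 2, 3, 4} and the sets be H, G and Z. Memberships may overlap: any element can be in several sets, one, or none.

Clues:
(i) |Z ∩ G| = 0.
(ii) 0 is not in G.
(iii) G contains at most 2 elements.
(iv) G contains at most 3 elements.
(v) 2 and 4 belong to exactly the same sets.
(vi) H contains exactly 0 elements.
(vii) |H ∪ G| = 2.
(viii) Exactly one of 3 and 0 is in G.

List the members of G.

G = {1, 3}

From (ii): 0 ∉ G.
(vi): H already has 0, so the rest are out.
(viii) (exactly one): 3 ∈ G.
Suppose 1 ∉ G: no assignment then satisfies all the clues, so 1 ∈ G.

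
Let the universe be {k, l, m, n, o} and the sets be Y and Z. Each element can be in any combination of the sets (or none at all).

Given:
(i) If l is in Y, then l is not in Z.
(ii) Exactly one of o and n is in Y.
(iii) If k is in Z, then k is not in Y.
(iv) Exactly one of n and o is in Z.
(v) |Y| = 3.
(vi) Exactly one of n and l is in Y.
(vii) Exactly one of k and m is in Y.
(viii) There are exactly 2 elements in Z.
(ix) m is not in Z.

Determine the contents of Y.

Y = {l, m, o}

From (ix): m ∉ Z.
Suppose k ∈ Y: no assignment then satisfies all the clues, so k ∉ Y.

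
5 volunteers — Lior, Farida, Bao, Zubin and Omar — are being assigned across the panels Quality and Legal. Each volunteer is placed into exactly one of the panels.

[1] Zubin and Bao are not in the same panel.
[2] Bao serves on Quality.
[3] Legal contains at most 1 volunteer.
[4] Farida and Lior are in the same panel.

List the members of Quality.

Quality = {Bao, Farida, Lior, Omar}

From (2): Bao ∈ Quality.
(1): Zubin ∉ Quality.
Only one panel left: Zubin ∈ Legal.
(3): Legal already has 1, so the rest are out.
Only one panel left: Lior ∈ Quality.
Only one panel left: Farida ∈ Quality.
Only one panel left: Omar ∈ Quality.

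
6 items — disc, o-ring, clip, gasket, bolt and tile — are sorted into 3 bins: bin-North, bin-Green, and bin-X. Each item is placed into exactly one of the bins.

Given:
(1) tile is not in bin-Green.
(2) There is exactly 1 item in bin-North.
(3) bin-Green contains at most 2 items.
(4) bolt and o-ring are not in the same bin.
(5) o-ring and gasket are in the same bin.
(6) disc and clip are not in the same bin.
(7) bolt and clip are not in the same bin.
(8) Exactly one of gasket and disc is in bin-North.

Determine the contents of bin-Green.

bin-Green = {bolt}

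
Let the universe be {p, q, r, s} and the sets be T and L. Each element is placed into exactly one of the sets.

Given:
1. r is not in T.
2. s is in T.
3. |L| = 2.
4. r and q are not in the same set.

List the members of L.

From (1): r ∉ T.
From (2): s ∈ T.
Only one set left: r ∈ L.
(4): q ∉ L.
Only one set left: q ∈ T.
(3): only 2 candidates remain for L, so all are in.

L = {p, r}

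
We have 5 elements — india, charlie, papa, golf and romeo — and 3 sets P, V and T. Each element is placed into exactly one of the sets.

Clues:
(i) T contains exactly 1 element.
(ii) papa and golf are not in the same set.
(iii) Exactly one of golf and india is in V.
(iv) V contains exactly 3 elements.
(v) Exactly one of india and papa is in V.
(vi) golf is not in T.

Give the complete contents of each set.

P = {golf}; V = {charlie, india, romeo}; T = {papa}

From (vi): golf ∉ T.
Suppose india ∈ P: no assignment then satisfies all the clues, so india ∉ P.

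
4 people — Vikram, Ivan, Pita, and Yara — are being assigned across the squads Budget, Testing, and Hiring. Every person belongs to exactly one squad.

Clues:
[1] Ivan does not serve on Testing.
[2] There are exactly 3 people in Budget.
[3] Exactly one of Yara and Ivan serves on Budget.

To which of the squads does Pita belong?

From (1): Ivan ∉ Testing.
Suppose Pita ∉ Budget: no assignment then satisfies all the clues, so Pita ∈ Budget.

Pita: Budget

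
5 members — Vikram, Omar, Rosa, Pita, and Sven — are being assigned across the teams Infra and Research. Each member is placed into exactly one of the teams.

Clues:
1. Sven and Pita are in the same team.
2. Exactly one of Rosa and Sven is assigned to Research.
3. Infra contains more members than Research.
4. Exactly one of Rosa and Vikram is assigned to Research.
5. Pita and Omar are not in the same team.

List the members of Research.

Research = {Omar, Rosa}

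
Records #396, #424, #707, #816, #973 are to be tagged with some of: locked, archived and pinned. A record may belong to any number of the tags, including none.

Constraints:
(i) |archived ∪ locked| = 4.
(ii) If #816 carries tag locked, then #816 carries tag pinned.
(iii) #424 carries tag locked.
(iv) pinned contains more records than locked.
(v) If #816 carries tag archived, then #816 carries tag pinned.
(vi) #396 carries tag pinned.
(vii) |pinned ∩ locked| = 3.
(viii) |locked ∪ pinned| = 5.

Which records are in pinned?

pinned = {#396, #424, #707, #816, #973}

From (iii): #424 ∈ locked.
From (vi): #396 ∈ pinned.
Suppose #424 ∉ pinned: no assignment then satisfies all the clues, so #424 ∈ pinned.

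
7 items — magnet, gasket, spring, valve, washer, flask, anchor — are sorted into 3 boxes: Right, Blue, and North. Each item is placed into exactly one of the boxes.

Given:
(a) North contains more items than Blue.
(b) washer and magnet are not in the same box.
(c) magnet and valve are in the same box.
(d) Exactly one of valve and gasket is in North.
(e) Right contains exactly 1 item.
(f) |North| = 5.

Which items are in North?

North = {anchor, flask, magnet, spring, valve}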